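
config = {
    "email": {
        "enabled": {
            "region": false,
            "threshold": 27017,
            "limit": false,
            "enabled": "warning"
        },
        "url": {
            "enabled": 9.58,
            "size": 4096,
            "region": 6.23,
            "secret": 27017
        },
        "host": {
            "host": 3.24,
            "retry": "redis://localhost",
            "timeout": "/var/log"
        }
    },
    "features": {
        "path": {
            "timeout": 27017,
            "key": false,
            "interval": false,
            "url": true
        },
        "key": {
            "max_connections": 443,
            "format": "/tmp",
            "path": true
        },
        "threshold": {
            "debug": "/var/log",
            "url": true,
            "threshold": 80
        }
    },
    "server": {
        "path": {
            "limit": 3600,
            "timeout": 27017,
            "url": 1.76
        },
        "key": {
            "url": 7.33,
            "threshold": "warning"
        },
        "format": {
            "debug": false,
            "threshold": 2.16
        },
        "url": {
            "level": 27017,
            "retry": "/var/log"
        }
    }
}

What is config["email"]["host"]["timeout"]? "/var/log"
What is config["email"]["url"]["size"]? 4096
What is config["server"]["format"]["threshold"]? 2.16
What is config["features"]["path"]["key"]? False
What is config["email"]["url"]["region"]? 6.23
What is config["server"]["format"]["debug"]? False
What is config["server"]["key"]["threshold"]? "warning"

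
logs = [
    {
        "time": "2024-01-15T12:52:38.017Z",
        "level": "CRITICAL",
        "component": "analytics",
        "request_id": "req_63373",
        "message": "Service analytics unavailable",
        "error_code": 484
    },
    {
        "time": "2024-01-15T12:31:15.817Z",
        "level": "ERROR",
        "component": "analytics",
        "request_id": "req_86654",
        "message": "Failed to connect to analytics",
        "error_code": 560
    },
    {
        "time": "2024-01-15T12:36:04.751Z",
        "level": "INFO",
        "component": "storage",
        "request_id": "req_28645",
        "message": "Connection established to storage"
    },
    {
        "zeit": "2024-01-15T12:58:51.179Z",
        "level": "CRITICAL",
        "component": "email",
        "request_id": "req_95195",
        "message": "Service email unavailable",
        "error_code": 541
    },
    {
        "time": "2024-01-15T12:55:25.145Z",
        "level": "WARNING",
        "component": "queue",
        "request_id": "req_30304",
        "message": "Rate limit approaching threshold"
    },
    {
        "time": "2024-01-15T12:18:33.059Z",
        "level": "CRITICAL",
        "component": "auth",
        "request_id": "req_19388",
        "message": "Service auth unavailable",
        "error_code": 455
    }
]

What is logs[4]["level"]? "WARNING"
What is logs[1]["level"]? "ERROR"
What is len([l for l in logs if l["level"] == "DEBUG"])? 0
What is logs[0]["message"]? "Service analytics unavailable"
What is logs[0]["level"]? "CRITICAL"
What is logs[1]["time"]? "2024-01-15T12:31:15.817Z"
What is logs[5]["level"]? "CRITICAL"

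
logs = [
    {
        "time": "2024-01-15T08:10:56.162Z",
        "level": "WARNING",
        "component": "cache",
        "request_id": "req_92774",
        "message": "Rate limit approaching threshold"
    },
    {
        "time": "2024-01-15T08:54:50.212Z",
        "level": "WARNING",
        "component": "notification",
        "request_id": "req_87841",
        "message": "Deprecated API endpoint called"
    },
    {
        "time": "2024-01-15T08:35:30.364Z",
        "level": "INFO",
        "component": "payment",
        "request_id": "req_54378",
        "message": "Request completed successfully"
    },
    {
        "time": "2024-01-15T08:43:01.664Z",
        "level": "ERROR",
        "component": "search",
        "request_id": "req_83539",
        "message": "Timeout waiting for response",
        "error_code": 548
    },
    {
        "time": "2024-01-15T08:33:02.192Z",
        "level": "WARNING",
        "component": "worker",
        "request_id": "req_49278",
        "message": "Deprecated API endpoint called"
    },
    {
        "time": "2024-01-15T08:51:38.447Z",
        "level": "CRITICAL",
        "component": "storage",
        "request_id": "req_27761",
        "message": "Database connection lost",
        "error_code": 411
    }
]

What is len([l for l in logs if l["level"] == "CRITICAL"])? 1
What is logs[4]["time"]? "2024-01-15T08:33:02.192Z"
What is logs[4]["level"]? "WARNING"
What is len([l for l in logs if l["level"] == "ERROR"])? 1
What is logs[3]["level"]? "ERROR"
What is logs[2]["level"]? "INFO"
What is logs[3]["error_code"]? 548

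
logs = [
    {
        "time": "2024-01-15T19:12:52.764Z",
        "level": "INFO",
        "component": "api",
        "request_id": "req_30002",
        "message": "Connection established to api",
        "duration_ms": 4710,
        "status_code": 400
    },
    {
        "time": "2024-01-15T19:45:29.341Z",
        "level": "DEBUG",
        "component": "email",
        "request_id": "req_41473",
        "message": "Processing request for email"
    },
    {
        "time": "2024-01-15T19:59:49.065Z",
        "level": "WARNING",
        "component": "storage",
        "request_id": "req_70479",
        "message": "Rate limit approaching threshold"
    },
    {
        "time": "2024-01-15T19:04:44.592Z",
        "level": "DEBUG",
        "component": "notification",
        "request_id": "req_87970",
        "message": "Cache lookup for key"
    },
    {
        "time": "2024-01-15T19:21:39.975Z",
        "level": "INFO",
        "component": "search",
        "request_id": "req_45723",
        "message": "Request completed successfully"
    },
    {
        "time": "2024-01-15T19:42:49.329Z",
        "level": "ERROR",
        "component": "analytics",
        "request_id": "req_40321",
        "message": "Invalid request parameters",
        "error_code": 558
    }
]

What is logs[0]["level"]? "INFO"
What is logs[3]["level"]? "DEBUG"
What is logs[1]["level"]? "DEBUG"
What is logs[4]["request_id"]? "req_45723"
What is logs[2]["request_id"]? "req_70479"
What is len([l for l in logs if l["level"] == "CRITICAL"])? 0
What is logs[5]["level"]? "ERROR"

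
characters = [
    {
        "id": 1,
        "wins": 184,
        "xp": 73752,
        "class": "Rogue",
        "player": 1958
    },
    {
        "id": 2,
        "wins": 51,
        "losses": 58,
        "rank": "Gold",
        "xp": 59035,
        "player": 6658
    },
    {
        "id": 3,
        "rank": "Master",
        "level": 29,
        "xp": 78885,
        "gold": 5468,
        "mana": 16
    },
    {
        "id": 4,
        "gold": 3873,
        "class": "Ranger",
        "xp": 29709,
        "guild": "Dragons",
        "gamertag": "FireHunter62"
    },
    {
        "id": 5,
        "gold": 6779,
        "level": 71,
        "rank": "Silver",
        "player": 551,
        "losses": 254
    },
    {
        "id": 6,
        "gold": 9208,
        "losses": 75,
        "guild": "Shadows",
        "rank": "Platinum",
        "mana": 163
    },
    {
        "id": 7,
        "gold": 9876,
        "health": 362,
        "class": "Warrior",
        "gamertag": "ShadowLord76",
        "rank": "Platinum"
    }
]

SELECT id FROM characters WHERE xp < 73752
[2, 4]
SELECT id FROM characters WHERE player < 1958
[5]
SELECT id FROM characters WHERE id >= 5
[5, 6, 7]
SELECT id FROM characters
[1, 2, 3, 4, 5, 6, 7]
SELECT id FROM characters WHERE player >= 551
[1, 2, 5]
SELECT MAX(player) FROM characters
6658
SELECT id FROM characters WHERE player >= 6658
[2]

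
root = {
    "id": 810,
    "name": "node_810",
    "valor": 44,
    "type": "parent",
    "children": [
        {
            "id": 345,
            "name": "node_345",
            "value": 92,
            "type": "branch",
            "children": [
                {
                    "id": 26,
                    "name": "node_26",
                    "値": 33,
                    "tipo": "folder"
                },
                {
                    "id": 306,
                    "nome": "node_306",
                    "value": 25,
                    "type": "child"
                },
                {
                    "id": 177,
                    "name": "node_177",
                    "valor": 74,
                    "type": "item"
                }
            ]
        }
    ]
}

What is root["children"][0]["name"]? "node_345"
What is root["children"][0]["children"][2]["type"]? "item"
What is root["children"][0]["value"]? 92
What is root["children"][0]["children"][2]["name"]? "node_177"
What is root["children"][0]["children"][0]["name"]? "node_26"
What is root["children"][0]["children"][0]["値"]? 33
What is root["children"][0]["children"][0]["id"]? 26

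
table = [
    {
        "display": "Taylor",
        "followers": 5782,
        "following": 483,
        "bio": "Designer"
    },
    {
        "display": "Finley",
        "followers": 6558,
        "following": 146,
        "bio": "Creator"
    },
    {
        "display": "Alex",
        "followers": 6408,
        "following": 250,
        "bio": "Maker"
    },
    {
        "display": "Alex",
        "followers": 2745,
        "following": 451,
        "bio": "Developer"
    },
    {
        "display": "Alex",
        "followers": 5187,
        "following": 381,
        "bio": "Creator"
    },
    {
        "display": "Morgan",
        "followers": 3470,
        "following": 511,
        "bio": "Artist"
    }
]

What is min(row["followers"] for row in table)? 2745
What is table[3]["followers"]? 2745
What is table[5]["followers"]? 3470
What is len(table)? 6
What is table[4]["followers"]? 5187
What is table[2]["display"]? "Alex"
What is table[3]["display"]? "Alex"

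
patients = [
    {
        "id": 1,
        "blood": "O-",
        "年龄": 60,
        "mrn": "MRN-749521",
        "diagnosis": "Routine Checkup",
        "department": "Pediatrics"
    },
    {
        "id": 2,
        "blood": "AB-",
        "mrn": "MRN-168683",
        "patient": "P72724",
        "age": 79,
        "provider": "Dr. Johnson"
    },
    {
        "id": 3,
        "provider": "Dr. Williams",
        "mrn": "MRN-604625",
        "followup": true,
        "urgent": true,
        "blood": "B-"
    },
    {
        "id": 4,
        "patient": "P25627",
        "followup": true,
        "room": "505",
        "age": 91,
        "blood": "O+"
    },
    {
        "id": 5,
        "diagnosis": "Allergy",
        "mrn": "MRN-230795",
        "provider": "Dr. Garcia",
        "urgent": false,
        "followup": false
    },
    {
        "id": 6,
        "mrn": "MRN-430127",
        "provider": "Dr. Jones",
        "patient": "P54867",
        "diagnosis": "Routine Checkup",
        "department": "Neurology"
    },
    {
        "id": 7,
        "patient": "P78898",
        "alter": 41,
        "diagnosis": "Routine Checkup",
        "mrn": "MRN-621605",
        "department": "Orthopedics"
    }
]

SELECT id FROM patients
[1, 2, 3, 4, 5, 6, 7]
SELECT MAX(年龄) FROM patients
60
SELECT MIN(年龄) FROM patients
60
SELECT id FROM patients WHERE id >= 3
[3, 4, 5, 6, 7]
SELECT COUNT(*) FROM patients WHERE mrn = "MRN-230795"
1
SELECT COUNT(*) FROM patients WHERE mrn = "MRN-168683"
1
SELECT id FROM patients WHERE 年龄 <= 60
[1]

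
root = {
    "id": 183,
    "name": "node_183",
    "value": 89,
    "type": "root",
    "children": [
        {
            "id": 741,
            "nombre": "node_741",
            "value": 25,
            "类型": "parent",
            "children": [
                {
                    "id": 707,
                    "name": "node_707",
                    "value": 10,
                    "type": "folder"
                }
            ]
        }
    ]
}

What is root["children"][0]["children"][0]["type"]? "folder"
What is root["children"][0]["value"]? 25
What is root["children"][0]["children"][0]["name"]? "node_707"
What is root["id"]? 183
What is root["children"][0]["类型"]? "parent"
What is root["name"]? "node_183"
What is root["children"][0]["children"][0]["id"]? 707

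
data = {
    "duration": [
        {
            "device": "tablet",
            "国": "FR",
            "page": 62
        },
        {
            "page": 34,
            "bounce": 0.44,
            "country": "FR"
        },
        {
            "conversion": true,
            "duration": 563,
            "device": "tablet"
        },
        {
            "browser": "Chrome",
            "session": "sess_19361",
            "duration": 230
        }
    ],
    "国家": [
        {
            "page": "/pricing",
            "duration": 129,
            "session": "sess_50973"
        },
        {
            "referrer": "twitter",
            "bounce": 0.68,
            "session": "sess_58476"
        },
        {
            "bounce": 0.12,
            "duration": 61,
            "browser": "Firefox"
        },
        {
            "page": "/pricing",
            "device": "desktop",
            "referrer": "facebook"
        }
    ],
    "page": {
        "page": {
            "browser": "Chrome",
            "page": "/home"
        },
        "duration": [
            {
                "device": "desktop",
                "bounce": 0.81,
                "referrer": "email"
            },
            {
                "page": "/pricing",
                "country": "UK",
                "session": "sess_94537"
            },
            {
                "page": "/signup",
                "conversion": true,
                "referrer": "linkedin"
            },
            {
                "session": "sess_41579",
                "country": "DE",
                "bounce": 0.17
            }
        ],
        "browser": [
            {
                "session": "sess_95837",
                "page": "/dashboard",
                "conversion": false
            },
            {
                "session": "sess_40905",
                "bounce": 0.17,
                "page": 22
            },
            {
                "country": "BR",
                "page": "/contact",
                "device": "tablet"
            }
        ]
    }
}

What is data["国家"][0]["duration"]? 129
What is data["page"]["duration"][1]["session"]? "sess_94537"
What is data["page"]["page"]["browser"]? "Chrome"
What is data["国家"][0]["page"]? "/pricing"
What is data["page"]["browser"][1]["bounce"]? 0.17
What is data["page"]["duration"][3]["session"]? "sess_41579"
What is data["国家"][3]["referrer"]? "facebook"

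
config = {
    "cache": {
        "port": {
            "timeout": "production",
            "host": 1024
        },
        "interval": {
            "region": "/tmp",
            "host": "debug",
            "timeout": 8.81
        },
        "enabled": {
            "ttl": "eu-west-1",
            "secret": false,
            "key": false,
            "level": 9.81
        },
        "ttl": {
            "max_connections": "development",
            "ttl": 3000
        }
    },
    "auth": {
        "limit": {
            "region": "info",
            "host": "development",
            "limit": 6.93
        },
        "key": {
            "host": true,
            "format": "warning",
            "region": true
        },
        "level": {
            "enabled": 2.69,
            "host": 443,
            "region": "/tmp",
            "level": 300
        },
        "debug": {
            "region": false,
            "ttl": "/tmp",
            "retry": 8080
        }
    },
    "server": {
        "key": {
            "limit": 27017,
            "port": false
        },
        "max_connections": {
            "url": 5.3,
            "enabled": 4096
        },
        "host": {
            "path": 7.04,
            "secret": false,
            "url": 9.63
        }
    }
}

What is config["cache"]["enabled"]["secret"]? False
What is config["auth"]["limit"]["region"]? "info"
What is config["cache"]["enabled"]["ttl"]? "eu-west-1"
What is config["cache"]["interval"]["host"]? "debug"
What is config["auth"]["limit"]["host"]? "development"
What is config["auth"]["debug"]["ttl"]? "/tmp"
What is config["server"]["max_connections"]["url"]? 5.3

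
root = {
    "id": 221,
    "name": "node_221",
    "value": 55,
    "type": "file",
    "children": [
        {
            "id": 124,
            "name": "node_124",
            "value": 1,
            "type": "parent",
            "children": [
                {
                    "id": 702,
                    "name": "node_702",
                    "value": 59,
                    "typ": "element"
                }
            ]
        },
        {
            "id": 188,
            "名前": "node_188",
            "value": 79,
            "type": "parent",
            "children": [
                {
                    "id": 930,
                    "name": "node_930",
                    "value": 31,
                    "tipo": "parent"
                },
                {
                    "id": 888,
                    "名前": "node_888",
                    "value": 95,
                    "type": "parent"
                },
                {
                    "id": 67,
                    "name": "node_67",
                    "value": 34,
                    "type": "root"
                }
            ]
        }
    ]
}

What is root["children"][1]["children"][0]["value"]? 31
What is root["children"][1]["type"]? "parent"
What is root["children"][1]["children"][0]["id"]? 930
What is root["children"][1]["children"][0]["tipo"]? "parent"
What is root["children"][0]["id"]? 124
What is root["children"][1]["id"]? 188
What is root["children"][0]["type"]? "parent"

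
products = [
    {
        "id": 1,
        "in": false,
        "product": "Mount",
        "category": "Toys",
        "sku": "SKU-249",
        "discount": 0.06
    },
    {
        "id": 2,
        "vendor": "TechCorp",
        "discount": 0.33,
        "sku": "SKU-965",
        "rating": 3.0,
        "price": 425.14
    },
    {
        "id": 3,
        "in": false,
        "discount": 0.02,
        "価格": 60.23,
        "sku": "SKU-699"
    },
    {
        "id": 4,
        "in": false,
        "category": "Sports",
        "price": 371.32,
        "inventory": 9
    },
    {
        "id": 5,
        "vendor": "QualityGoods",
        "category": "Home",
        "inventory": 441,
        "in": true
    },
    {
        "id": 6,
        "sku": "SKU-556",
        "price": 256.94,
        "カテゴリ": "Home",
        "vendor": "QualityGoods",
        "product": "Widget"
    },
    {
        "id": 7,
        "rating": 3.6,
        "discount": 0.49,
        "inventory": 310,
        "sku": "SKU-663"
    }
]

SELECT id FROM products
[1, 2, 3, 4, 5, 6, 7]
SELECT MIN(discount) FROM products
0.02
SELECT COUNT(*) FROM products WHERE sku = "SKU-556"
1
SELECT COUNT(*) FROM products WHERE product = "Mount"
1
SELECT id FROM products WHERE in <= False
[1, 3, 4]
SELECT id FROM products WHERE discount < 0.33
[1, 3]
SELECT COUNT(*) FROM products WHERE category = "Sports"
1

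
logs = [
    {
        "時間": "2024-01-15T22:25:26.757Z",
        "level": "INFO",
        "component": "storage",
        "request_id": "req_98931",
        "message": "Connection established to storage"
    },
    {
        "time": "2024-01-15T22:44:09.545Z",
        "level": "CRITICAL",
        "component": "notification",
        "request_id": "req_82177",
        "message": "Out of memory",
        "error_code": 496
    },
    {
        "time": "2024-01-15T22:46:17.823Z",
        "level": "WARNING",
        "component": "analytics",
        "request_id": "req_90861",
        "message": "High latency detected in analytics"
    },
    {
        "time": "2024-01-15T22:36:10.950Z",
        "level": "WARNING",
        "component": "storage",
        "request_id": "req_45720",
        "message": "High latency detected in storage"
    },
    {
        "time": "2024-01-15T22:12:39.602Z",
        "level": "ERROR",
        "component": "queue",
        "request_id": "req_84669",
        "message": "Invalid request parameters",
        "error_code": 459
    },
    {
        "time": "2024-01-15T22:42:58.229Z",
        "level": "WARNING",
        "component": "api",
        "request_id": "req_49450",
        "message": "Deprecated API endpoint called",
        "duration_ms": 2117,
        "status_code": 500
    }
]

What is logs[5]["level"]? "WARNING"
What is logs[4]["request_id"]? "req_84669"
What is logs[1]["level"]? "CRITICAL"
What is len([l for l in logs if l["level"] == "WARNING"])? 3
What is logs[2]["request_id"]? "req_90861"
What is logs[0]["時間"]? "2024-01-15T22:25:26.757Z"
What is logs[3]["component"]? "storage"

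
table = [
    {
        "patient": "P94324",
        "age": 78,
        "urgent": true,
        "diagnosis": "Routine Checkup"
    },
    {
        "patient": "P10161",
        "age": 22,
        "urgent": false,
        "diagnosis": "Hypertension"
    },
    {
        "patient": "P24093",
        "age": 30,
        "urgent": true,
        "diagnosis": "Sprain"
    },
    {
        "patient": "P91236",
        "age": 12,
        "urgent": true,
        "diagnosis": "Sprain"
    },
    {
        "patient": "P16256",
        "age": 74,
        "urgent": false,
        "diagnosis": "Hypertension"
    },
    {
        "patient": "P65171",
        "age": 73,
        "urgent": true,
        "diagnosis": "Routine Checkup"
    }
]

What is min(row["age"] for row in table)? 12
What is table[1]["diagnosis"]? "Hypertension"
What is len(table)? 6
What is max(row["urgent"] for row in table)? True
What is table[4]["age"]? 74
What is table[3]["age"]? 12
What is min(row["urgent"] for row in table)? False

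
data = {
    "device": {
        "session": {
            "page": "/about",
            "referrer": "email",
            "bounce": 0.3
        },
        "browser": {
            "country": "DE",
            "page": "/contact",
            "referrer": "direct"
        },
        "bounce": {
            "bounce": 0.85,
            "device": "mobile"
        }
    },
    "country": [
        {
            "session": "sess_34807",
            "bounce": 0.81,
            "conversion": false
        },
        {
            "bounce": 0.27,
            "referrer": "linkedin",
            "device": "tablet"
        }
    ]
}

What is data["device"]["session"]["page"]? "/about"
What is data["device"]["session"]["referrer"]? "email"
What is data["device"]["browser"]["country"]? "DE"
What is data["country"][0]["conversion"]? False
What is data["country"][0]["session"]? "sess_34807"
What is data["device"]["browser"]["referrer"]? "direct"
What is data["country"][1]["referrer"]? "linkedin"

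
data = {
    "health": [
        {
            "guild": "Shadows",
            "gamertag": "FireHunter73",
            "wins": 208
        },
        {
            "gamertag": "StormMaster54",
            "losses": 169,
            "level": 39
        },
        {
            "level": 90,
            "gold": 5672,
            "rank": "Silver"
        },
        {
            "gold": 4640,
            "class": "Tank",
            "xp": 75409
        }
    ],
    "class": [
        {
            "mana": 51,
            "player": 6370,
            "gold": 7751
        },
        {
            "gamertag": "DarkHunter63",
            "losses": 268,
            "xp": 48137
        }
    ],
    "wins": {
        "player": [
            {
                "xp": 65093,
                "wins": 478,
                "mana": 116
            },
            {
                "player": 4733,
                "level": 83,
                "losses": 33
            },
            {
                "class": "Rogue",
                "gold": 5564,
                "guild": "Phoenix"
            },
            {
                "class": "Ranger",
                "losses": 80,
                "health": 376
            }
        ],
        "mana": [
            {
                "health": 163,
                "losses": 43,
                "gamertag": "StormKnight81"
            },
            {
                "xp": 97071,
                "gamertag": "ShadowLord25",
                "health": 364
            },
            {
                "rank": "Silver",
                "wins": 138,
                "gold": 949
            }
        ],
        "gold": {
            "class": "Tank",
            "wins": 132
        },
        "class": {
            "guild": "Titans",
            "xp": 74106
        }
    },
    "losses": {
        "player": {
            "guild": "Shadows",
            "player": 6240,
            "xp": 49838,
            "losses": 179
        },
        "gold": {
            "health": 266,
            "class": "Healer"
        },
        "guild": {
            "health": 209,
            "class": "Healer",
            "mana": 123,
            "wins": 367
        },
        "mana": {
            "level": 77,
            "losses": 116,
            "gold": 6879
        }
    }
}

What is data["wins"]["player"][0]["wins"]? 478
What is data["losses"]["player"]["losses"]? 179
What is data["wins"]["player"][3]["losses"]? 80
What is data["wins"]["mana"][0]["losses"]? 43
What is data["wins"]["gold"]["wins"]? 132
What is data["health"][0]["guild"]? "Shadows"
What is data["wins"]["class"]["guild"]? "Titans"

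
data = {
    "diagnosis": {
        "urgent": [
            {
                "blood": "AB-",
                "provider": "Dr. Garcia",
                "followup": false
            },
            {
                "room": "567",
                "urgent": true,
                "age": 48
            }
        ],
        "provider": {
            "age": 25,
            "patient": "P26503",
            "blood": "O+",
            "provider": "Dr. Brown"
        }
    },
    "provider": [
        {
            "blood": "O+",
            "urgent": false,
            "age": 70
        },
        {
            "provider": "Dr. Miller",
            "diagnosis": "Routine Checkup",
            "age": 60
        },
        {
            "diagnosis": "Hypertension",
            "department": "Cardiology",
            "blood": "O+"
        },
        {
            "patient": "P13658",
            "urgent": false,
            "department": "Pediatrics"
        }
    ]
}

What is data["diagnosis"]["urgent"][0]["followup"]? False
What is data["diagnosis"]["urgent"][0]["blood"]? "AB-"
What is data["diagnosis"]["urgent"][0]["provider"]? "Dr. Garcia"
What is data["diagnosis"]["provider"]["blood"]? "O+"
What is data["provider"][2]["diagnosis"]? "Hypertension"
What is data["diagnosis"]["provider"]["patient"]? "P26503"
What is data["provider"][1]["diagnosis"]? "Routine Checkup"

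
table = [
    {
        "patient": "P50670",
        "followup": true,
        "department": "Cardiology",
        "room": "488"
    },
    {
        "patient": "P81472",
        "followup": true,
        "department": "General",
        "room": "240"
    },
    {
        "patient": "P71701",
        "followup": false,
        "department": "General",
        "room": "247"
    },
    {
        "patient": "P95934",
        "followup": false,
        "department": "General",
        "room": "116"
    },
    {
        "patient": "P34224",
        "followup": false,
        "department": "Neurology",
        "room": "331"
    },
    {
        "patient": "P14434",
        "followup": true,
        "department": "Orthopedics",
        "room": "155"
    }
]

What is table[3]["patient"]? "P95934"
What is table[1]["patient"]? "P81472"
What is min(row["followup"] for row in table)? False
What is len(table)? 6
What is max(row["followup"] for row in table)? True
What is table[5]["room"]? "155"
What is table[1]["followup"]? True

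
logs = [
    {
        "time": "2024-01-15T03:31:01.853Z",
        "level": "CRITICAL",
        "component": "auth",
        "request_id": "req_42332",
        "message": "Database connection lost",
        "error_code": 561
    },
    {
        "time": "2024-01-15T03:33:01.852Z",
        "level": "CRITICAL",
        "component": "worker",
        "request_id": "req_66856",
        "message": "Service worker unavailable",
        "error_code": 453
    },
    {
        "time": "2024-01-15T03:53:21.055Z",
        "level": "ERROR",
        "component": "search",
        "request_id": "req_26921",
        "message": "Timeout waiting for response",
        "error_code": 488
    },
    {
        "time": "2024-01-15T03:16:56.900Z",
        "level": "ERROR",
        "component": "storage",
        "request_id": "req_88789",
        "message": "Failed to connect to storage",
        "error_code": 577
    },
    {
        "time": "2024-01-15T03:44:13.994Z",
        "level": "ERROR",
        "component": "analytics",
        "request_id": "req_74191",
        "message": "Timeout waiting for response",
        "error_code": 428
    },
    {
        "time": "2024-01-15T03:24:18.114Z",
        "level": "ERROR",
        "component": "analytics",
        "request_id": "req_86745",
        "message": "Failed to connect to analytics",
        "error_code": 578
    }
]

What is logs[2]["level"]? "ERROR"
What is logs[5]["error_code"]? 578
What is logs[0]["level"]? "CRITICAL"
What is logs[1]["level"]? "CRITICAL"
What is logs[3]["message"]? "Failed to connect to storage"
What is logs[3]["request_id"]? "req_88789"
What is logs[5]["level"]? "ERROR"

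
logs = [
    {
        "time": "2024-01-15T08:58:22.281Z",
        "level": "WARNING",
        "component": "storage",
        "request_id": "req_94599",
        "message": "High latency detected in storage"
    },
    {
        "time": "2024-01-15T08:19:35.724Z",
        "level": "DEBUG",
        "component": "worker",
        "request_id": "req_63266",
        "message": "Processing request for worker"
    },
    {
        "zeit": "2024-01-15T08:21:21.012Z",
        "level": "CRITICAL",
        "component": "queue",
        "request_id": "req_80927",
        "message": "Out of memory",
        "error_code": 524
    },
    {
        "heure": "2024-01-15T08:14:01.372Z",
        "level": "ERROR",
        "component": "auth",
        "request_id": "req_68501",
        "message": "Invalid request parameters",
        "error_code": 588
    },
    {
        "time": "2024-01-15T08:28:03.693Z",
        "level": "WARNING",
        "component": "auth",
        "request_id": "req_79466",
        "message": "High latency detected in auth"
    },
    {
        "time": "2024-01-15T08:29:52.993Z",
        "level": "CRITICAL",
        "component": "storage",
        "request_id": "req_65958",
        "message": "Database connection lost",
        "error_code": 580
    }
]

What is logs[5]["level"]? "CRITICAL"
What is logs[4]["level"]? "WARNING"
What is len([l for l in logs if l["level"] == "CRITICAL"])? 2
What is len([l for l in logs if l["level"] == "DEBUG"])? 1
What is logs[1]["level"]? "DEBUG"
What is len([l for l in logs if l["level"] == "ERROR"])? 1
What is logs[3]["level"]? "ERROR"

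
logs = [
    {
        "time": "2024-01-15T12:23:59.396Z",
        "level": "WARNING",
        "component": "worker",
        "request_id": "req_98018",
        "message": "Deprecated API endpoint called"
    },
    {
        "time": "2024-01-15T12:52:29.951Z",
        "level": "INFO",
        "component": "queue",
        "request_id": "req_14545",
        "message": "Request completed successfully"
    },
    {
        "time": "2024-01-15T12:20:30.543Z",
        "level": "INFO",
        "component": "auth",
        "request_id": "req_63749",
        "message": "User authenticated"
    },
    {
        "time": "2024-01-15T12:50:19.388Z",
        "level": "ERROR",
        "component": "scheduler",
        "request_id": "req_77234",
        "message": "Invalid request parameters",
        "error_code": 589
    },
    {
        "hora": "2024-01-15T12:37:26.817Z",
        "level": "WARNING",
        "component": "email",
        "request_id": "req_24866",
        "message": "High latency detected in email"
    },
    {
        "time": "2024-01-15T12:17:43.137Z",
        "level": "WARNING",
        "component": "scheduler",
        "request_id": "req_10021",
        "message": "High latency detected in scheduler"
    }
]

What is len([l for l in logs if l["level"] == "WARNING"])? 3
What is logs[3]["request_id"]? "req_77234"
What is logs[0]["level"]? "WARNING"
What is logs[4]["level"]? "WARNING"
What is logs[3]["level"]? "ERROR"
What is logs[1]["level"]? "INFO"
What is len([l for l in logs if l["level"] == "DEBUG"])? 0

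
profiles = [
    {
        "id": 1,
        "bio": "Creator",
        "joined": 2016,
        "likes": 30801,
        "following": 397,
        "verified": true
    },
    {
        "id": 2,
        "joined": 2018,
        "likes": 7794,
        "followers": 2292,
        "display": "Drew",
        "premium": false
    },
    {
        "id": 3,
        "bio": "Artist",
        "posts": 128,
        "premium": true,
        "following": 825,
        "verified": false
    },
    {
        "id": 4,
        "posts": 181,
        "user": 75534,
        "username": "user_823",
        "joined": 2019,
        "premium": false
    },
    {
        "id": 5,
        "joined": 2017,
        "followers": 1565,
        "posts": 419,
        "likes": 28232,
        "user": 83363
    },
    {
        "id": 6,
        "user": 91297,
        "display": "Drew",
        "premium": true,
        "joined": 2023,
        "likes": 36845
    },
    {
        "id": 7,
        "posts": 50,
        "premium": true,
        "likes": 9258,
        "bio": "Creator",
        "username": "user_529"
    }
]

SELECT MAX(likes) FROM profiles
36845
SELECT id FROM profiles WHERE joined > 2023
[]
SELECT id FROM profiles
[1, 2, 3, 4, 5, 6, 7]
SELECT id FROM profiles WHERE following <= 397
[1]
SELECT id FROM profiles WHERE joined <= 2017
[1, 5]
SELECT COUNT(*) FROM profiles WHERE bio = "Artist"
1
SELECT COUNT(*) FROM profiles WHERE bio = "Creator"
2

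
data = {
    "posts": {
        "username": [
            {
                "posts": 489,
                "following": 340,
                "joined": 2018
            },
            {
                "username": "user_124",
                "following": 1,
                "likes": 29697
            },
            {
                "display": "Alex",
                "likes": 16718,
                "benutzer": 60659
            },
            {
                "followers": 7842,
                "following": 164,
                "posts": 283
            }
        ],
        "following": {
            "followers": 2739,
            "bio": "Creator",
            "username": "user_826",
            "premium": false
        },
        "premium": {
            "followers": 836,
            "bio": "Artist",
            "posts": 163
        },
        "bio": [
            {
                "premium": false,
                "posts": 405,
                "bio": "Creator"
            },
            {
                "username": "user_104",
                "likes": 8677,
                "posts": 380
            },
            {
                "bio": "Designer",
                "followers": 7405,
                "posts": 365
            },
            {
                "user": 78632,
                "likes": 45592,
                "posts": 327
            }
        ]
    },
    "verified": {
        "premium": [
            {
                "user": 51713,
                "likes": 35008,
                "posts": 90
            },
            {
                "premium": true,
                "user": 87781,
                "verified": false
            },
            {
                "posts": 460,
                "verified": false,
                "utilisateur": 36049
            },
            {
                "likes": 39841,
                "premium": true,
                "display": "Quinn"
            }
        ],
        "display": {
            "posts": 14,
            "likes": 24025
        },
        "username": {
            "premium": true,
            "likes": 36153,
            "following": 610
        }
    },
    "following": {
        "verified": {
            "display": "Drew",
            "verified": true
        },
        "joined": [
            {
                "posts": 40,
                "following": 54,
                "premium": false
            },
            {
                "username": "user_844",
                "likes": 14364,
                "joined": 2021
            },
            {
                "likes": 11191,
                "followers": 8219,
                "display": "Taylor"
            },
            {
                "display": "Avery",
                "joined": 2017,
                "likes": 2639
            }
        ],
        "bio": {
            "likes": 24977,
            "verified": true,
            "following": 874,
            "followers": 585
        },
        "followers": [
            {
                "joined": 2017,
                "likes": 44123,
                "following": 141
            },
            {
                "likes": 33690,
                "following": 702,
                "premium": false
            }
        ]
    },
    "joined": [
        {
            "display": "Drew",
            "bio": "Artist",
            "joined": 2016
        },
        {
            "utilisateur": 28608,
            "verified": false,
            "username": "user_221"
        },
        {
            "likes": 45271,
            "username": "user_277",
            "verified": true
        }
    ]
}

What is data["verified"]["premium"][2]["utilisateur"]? 36049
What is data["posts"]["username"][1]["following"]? 1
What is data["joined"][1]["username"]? "user_221"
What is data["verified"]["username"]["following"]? 610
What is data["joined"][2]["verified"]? True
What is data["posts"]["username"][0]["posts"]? 489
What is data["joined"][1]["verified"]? False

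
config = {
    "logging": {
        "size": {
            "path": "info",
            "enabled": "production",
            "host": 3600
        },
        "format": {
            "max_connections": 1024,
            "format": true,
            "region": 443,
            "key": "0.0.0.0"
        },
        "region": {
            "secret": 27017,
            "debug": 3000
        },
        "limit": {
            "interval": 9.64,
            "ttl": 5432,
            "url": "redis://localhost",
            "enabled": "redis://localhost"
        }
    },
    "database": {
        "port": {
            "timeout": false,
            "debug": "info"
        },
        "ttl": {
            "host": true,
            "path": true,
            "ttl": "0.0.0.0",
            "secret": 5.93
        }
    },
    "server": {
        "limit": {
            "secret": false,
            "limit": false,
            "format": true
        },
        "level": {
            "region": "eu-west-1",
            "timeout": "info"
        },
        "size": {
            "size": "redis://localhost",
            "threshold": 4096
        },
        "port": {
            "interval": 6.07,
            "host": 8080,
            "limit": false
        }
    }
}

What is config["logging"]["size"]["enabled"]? "production"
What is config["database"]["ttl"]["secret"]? 5.93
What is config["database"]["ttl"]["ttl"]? "0.0.0.0"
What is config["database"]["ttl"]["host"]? True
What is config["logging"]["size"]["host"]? 3600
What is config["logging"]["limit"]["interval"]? 9.64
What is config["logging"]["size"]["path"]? "info"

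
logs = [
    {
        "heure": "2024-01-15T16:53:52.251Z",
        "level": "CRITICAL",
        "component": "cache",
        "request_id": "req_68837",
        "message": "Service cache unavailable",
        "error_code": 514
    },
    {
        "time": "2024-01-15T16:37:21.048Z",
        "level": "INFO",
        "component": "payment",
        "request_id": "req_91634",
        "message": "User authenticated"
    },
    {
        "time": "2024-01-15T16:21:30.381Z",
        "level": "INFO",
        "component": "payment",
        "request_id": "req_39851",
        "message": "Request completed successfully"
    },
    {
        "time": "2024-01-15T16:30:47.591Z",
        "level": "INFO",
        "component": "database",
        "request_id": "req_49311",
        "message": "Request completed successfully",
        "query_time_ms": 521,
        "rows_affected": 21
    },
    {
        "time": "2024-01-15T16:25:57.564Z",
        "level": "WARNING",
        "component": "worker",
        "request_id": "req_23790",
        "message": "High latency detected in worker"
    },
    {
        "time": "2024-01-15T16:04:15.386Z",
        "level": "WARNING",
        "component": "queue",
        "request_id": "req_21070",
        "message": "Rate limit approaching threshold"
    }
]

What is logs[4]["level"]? "WARNING"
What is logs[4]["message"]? "High latency detected in worker"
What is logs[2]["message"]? "Request completed successfully"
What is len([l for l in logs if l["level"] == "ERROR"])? 0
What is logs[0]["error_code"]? 514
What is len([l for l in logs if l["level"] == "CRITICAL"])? 1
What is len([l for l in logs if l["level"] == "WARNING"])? 2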